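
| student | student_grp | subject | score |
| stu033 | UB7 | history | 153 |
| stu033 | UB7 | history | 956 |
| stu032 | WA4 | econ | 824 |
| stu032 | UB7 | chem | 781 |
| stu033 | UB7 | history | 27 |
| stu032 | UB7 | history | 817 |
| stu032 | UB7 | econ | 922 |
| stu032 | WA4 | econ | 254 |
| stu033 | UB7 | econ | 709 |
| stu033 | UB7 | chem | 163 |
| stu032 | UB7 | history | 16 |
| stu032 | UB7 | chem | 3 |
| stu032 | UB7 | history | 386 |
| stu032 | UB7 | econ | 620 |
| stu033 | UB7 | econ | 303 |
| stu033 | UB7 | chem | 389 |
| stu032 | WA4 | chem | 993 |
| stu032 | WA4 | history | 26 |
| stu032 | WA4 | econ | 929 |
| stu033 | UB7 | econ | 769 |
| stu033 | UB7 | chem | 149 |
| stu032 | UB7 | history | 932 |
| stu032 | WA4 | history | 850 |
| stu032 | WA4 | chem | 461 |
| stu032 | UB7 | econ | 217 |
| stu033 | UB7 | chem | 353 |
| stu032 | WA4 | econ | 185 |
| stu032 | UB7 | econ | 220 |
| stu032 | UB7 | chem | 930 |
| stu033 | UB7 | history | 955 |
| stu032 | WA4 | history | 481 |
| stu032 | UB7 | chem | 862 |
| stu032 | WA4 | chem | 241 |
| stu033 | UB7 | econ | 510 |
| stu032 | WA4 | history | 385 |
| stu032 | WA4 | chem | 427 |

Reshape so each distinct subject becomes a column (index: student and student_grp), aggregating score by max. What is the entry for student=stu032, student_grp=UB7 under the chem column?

930

Rows with student=stu032, student_grp=UB7 and subject=chem: score values are 781, 3, 930, 862.
max(781, 3, 930, 862) = 930.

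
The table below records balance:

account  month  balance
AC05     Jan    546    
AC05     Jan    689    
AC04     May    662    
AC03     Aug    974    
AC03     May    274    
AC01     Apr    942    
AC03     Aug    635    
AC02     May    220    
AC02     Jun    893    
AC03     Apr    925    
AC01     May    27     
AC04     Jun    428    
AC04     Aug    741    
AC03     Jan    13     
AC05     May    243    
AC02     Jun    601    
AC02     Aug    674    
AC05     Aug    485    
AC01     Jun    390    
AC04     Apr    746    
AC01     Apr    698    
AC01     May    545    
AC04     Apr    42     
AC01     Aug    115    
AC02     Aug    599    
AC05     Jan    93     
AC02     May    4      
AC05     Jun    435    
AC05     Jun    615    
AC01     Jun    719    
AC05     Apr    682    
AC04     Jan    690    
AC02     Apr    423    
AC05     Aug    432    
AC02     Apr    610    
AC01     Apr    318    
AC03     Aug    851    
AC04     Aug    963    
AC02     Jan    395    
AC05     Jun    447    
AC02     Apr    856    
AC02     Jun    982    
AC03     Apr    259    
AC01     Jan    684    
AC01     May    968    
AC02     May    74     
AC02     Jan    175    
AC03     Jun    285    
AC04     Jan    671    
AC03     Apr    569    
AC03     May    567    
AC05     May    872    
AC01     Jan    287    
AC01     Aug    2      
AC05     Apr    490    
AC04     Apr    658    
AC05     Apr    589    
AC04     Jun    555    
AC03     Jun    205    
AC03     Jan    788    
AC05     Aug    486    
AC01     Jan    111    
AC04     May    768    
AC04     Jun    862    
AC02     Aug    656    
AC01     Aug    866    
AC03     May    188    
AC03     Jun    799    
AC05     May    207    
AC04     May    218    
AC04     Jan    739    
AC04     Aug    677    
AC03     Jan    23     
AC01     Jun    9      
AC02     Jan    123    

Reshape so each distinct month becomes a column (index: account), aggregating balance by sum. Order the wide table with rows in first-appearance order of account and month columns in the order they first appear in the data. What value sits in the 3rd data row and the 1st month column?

824

With rows in first-appearance order of account, row 3 is account=AC03. month columns in first-appearance order: Jan, May, Aug, Apr, Jun; column 1 is Jan.
Long rows with account=AC03, month=Jan: 13 + 788 + 23 = 824.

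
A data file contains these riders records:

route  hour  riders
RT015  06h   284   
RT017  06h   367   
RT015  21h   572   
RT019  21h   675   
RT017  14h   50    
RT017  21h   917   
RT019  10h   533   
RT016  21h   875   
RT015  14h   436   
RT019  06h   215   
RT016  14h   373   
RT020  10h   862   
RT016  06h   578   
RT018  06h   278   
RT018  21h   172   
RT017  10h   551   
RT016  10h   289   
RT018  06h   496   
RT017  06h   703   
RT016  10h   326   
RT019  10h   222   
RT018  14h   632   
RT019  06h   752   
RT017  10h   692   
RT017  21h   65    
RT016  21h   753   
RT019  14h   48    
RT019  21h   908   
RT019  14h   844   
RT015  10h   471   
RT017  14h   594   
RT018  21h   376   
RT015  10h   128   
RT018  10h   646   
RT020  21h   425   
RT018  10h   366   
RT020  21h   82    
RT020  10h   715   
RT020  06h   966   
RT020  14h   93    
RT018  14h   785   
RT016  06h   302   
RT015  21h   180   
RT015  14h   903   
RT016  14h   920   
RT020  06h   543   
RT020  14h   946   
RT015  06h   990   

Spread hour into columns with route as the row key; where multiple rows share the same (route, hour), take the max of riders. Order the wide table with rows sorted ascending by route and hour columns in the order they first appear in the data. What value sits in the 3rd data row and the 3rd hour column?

594

With rows sorted ascending by route, row 3 is route=RT017. hour columns in first-appearance order: 06h, 21h, 14h, 10h; column 3 is 14h.
Long rows with route=RT017, hour=14h: max(50, 594) = 594.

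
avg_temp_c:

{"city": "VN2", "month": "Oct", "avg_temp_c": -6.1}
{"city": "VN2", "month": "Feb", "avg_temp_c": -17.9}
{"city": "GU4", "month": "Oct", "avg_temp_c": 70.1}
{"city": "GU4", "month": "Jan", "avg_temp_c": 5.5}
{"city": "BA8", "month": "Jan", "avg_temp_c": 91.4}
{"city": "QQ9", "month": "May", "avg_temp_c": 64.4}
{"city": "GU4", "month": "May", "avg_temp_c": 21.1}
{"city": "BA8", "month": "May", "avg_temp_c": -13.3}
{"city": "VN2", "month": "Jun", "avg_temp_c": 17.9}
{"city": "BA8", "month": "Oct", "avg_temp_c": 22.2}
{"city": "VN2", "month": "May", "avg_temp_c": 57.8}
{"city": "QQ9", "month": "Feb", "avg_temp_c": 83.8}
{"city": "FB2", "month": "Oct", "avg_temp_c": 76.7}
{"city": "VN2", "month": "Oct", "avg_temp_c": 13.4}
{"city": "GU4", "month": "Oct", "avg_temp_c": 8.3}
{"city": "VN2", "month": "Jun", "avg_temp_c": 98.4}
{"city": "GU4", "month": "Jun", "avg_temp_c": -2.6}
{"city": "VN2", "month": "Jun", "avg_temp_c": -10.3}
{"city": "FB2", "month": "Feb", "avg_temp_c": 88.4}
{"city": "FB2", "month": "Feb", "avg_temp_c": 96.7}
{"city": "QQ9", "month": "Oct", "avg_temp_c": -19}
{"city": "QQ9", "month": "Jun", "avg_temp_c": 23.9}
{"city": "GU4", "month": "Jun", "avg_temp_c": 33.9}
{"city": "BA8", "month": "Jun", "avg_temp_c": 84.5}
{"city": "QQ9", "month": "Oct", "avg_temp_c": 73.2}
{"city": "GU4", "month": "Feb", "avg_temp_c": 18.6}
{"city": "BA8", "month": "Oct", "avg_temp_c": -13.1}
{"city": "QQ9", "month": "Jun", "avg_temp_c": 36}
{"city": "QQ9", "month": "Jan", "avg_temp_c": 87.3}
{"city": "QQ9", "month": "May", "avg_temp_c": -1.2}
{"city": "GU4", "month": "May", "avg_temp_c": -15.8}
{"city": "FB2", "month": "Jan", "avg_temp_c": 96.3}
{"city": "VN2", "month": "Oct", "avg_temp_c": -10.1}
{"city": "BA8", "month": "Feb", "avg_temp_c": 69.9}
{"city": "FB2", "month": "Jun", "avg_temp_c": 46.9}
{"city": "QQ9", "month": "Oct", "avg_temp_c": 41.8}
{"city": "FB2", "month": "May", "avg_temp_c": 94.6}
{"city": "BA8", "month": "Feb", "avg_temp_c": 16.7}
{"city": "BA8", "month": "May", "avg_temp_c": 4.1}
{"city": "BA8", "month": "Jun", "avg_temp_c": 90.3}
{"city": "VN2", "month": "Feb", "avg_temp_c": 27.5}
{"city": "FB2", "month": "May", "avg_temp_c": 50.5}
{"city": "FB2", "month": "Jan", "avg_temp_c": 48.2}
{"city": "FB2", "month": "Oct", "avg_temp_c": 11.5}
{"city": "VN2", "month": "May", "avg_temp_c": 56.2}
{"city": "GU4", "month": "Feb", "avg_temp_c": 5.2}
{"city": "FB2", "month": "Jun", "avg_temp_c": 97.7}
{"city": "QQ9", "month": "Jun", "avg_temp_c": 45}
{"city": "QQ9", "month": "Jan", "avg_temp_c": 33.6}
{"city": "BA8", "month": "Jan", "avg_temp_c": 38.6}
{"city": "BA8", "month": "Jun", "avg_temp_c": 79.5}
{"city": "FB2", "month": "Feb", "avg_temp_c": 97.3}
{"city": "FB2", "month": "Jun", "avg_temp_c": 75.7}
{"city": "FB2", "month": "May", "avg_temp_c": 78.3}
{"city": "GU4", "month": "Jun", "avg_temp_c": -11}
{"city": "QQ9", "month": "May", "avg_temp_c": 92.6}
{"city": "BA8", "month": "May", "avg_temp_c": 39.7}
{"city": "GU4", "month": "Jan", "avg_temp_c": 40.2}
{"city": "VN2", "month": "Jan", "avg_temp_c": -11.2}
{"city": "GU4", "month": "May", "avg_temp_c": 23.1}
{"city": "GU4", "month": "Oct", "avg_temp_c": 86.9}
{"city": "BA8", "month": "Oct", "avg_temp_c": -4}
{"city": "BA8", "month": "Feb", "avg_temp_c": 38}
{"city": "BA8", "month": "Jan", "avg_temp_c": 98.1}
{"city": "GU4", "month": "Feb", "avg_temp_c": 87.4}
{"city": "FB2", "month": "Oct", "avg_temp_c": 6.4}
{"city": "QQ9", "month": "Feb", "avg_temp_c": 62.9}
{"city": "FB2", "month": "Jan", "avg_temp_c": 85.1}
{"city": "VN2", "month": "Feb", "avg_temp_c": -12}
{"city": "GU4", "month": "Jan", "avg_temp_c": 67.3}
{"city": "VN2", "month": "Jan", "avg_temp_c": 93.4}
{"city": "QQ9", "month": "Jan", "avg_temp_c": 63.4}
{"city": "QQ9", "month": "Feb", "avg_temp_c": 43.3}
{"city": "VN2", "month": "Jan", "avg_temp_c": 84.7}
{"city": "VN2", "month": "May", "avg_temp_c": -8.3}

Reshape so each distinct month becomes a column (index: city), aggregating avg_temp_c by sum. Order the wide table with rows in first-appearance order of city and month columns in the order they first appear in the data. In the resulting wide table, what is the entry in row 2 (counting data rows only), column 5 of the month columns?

20.3

With rows in first-appearance order of city, row 2 is city=GU4. month columns in first-appearance order: Oct, Feb, Jan, May, Jun; column 5 is Jun.
Long rows with city=GU4, month=Jun: -2.6 + 33.9 + -11 = 20.3.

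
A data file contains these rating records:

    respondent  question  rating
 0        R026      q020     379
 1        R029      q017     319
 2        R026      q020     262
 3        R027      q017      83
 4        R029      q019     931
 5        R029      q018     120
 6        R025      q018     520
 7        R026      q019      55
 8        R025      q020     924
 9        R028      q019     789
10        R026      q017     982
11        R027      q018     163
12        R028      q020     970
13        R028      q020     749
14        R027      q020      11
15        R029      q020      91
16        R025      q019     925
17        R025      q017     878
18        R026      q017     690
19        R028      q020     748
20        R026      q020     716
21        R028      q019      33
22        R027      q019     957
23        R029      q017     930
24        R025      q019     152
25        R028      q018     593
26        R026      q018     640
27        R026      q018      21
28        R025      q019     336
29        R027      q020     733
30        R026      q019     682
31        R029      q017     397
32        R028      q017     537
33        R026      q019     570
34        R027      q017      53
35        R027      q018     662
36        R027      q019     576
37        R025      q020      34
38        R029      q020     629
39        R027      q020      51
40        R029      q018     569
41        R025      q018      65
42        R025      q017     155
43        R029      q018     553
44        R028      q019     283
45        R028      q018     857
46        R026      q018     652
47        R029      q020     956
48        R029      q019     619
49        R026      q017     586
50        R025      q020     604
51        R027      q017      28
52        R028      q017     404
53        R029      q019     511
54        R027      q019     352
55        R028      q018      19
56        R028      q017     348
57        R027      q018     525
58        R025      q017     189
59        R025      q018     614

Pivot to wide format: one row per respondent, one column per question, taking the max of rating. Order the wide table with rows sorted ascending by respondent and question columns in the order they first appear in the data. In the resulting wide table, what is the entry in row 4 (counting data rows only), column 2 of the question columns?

537

With rows sorted ascending by respondent, row 4 is respondent=R028. question columns in first-appearance order: q020, q017, q019, q018; column 2 is q017.
Long rows with respondent=R028, question=q017: max(537, 404, 348) = 537.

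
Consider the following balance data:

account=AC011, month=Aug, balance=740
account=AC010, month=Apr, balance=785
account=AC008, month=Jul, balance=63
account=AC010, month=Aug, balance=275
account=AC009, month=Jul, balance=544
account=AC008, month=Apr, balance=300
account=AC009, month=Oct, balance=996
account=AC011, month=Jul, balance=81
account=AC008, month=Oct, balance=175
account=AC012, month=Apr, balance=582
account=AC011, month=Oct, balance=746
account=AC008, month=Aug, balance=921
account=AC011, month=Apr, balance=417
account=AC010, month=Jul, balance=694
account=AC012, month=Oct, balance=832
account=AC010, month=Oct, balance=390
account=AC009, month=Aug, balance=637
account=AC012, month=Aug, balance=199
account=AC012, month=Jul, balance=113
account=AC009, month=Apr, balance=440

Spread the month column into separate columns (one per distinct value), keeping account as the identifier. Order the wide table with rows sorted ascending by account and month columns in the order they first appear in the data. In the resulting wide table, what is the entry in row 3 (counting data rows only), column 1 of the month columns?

With rows sorted ascending by account, row 3 is account=AC010. month columns in first-appearance order: Aug, Apr, Jul, Oct; column 1 is Aug.
Long rows with account=AC010, month=Aug: balance = 275.

275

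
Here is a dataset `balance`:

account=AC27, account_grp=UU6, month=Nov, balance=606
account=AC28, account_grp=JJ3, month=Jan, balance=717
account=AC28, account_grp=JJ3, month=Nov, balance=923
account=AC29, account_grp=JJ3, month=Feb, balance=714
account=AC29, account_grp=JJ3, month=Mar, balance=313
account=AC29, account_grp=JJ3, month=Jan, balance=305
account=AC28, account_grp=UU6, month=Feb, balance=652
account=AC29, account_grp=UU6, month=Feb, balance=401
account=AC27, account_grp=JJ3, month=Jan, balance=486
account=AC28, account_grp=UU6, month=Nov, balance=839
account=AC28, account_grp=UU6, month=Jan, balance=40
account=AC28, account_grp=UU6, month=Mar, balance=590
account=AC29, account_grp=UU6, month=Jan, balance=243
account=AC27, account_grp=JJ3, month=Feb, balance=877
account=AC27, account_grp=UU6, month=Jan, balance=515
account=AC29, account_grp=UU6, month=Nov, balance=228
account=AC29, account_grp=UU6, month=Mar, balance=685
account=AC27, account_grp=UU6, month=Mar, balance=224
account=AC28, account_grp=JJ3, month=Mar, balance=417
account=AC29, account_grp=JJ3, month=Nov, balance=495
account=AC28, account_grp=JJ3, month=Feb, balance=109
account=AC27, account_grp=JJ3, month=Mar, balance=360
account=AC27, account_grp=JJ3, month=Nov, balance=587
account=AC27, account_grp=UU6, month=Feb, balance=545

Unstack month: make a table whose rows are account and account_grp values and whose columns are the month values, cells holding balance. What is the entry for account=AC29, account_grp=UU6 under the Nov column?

Wide layout: rows indexed by account and account_grp, columns are the 4 distinct month values (Nov, Jan, Feb, Mar).
Cell (account=AC29, account_grp=UU6, month=Nov) draws from the long row where account=AC29, account_grp=UU6 and month=Nov, which has balance=228.

228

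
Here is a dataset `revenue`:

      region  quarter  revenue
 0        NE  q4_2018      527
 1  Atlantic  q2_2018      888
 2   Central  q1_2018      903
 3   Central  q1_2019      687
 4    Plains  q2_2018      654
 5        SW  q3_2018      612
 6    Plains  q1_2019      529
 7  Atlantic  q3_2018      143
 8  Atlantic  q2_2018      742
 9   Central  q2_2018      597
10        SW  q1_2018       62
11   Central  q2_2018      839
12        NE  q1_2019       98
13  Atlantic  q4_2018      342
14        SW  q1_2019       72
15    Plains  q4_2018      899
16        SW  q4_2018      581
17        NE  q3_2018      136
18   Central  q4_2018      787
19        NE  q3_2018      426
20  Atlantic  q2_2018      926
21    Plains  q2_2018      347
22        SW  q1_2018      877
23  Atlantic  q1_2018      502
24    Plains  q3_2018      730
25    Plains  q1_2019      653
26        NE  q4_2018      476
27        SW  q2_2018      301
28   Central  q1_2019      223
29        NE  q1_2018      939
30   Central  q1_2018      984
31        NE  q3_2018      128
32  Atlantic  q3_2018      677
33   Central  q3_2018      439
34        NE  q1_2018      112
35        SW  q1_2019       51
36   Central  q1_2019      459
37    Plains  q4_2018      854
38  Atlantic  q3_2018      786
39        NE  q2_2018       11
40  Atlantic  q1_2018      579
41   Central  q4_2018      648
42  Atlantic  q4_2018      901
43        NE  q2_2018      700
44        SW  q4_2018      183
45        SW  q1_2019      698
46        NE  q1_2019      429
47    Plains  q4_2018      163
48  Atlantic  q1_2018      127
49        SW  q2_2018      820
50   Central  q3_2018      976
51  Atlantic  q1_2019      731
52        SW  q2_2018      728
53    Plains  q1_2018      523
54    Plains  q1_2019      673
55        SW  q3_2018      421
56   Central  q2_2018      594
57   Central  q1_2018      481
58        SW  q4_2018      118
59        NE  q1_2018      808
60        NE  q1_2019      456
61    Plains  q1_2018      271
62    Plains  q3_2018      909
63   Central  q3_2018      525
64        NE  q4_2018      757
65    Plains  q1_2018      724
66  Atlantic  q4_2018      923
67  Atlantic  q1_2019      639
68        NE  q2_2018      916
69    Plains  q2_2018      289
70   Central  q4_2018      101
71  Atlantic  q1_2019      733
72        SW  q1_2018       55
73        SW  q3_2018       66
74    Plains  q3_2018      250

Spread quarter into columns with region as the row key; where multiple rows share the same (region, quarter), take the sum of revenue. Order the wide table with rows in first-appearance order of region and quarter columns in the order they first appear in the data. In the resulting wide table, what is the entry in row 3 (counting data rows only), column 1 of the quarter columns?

With rows in first-appearance order of region, row 3 is region=Central. quarter columns in first-appearance order: q4_2018, q2_2018, q1_2018, q1_2019, q3_2018; column 1 is q4_2018.
Long rows with region=Central, quarter=q4_2018: 787 + 648 + 101 = 1536.

1536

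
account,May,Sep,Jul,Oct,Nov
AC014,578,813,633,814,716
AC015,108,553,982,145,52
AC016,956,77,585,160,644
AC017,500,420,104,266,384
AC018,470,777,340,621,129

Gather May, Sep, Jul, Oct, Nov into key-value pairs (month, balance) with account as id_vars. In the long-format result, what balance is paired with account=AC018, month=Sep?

777

Unpivoting turns each (account, wide-column) pair into one long row.
The wide cell at row AC018, column Sep holds 777, so the long row (AC018, Sep) has balance=777.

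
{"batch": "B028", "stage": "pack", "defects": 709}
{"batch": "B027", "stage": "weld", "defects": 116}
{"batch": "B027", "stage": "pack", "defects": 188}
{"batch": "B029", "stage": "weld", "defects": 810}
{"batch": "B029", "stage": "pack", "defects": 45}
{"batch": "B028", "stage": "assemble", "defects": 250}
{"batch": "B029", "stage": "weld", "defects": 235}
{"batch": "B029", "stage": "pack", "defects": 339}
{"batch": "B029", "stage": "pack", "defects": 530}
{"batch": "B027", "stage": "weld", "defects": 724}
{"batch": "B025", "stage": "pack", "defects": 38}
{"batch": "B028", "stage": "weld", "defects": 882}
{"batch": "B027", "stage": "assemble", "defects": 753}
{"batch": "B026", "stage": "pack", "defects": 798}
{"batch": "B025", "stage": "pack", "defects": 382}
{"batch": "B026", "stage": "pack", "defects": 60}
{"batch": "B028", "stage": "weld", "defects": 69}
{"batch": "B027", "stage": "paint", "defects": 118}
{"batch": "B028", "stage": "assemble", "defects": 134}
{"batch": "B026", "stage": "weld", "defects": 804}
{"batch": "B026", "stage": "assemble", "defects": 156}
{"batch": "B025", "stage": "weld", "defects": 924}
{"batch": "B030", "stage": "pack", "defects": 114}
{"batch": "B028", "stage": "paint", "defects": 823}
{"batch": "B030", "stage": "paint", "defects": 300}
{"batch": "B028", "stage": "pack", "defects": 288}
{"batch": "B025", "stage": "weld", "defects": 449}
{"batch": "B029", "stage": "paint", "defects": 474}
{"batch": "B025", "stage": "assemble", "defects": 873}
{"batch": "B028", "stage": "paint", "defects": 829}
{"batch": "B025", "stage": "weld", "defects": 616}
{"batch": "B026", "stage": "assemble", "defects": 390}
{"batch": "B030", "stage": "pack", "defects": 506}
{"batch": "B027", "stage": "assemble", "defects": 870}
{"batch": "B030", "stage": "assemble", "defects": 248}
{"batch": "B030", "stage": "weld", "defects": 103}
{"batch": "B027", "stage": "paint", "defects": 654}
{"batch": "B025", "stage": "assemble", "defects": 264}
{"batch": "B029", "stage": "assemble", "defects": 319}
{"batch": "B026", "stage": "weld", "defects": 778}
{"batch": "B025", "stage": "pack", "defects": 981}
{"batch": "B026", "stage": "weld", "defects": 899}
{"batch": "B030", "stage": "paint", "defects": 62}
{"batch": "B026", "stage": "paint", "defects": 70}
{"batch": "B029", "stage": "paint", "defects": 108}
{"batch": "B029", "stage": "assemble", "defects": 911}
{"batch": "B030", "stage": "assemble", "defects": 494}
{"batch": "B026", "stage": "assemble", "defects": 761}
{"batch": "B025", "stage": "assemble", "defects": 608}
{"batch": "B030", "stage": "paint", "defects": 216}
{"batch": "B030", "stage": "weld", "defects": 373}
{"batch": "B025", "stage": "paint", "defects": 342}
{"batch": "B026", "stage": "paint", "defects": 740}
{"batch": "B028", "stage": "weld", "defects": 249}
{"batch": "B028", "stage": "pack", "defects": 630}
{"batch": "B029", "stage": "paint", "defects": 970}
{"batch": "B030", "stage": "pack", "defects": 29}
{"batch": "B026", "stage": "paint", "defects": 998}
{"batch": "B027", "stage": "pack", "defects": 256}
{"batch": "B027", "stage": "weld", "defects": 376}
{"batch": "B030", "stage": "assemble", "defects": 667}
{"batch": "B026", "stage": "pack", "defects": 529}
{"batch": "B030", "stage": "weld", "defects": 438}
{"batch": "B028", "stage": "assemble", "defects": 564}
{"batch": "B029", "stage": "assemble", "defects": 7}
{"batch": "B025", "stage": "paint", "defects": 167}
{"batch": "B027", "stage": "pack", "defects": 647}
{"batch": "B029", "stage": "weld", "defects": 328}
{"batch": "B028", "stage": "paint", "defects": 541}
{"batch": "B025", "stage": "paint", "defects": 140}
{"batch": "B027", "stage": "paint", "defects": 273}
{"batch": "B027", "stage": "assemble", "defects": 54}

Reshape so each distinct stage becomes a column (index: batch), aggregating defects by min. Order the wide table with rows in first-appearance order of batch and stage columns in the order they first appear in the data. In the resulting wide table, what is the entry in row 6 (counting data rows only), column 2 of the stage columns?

With rows in first-appearance order of batch, row 6 is batch=B030. stage columns in first-appearance order: pack, weld, assemble, paint; column 2 is weld.
Long rows with batch=B030, stage=weld: min(103, 373, 438) = 103.

103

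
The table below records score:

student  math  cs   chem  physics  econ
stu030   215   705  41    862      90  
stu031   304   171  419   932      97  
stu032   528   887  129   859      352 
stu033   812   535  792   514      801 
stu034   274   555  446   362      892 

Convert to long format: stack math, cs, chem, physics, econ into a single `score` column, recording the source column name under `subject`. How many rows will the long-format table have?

25

5 student values × 5 melted columns = 25 rows.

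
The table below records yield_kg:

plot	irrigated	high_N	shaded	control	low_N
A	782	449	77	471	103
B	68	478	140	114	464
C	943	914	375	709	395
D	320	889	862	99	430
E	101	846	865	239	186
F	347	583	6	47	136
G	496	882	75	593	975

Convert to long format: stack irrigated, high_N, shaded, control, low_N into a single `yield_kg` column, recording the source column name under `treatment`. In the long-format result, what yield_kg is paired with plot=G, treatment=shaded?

75

Unpivoting turns each (plot, wide-column) pair into one long row.
The wide cell at row G, column shaded holds 75, so the long row (G, shaded) has yield_kg=75.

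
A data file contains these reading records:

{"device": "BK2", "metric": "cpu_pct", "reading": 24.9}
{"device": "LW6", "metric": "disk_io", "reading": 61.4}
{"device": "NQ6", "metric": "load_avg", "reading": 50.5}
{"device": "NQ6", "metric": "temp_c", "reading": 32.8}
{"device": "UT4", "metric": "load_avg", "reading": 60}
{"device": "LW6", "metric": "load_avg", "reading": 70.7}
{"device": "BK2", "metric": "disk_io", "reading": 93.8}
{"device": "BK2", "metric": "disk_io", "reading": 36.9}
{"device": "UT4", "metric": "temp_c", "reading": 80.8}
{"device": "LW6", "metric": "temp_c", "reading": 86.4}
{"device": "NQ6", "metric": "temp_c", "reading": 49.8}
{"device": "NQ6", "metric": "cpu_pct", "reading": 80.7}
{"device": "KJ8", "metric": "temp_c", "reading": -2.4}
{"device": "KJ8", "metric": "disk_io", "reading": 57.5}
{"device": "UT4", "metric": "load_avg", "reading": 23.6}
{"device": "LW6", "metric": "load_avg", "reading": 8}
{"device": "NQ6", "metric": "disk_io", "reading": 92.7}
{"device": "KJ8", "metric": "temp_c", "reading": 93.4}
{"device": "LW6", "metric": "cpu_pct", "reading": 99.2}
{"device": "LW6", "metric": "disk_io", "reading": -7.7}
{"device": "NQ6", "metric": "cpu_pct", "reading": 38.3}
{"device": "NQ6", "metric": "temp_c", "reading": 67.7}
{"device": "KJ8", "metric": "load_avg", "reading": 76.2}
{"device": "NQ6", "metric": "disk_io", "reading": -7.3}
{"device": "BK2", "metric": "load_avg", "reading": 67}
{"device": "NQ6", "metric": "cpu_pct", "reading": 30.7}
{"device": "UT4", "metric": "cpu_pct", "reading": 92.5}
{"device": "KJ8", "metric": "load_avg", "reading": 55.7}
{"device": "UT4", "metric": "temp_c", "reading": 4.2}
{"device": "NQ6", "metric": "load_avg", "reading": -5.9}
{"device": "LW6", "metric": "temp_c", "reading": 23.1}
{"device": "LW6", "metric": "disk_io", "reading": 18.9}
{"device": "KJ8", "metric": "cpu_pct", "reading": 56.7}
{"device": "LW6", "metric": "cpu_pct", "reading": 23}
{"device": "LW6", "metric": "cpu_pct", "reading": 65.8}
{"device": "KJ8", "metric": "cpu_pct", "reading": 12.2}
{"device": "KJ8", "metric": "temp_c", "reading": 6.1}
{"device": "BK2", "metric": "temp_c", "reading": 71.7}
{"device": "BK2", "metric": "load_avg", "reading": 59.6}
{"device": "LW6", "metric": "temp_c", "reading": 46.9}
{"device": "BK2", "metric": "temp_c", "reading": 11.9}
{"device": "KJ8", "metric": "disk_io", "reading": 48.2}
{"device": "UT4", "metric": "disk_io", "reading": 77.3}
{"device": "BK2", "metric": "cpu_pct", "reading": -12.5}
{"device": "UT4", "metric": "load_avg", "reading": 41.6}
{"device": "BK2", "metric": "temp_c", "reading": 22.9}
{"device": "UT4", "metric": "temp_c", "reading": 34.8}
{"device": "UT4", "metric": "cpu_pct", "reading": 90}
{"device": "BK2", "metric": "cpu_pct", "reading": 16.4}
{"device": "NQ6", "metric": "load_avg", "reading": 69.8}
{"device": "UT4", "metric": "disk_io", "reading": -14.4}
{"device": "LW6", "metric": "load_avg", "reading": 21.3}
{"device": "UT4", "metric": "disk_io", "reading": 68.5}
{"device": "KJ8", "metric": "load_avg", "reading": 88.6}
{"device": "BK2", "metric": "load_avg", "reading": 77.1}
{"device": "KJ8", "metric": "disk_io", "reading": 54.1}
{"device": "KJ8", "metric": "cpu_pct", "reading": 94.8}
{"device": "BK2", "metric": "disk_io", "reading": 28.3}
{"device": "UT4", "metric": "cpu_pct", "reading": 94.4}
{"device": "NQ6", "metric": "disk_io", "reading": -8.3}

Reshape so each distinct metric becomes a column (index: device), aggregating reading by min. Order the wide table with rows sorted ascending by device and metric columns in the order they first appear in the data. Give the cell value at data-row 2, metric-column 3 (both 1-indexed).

55.7

With rows sorted ascending by device, row 2 is device=KJ8. metric columns in first-appearance order: cpu_pct, disk_io, load_avg, temp_c; column 3 is load_avg.
Long rows with device=KJ8, metric=load_avg: min(76.2, 55.7, 88.6) = 55.7.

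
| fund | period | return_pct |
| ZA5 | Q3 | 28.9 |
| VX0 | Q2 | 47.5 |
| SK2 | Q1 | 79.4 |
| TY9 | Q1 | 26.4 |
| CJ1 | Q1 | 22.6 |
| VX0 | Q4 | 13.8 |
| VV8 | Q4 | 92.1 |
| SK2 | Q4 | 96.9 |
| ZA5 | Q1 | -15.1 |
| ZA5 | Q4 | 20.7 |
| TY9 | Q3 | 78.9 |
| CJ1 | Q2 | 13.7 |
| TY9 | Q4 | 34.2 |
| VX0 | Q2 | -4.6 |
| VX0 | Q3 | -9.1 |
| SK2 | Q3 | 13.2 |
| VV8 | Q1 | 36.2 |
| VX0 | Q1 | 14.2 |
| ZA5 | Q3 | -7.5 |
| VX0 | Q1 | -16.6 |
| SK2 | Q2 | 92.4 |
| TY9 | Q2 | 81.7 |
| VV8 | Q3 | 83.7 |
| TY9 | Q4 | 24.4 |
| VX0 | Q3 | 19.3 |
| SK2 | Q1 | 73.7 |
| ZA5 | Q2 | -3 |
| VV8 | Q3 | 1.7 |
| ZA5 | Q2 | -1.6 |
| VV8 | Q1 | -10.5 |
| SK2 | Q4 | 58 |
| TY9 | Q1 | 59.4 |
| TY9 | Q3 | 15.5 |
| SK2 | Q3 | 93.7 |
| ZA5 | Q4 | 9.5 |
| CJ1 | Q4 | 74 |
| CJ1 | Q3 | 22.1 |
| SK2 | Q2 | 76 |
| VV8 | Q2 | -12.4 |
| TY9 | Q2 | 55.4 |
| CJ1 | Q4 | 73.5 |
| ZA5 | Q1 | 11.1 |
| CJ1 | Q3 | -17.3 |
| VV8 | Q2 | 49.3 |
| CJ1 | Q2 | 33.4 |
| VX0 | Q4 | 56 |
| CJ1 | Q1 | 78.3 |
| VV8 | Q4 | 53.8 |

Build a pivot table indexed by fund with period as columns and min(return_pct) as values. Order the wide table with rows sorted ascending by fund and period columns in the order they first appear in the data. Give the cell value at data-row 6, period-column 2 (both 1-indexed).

-3

With rows sorted ascending by fund, row 6 is fund=ZA5. period columns in first-appearance order: Q3, Q2, Q1, Q4; column 2 is Q2.
Long rows with fund=ZA5, period=Q2: min(-3, -1.6) = -3.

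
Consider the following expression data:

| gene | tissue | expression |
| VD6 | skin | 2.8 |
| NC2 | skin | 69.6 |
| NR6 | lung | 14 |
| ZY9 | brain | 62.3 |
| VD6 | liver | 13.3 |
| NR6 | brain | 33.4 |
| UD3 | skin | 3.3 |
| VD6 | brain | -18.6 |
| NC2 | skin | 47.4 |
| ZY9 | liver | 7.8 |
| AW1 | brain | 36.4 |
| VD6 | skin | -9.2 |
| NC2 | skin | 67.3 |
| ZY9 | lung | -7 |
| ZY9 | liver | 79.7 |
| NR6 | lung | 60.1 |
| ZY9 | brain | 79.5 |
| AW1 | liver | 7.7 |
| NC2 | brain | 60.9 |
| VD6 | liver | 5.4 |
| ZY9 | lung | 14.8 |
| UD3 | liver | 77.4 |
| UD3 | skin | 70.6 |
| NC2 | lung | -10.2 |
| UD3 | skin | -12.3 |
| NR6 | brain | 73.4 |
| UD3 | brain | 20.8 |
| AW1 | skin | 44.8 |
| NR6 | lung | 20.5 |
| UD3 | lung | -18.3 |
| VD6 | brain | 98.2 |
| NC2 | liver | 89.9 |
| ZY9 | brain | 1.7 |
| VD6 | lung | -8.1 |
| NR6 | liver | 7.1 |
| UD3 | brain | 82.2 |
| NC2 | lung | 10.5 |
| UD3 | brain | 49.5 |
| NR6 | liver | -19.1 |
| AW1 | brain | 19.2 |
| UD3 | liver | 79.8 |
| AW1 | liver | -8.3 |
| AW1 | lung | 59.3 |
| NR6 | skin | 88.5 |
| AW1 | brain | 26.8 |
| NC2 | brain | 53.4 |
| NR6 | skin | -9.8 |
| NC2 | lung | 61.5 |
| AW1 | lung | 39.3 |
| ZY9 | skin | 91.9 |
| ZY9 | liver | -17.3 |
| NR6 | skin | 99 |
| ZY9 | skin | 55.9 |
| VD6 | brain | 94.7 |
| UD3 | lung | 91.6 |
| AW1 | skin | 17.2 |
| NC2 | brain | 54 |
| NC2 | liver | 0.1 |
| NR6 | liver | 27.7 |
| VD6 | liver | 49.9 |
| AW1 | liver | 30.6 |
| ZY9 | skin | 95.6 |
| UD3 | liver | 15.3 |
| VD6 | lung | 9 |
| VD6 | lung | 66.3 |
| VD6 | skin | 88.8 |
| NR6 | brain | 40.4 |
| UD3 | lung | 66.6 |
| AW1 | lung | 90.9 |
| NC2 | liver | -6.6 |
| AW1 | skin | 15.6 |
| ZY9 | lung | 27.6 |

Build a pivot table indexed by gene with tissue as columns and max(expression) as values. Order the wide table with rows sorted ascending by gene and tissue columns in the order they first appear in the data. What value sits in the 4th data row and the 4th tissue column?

With rows sorted ascending by gene, row 4 is gene=UD3. tissue columns in first-appearance order: skin, lung, brain, liver; column 4 is liver.
Long rows with gene=UD3, tissue=liver: max(77.4, 79.8, 15.3) = 79.8.

79.8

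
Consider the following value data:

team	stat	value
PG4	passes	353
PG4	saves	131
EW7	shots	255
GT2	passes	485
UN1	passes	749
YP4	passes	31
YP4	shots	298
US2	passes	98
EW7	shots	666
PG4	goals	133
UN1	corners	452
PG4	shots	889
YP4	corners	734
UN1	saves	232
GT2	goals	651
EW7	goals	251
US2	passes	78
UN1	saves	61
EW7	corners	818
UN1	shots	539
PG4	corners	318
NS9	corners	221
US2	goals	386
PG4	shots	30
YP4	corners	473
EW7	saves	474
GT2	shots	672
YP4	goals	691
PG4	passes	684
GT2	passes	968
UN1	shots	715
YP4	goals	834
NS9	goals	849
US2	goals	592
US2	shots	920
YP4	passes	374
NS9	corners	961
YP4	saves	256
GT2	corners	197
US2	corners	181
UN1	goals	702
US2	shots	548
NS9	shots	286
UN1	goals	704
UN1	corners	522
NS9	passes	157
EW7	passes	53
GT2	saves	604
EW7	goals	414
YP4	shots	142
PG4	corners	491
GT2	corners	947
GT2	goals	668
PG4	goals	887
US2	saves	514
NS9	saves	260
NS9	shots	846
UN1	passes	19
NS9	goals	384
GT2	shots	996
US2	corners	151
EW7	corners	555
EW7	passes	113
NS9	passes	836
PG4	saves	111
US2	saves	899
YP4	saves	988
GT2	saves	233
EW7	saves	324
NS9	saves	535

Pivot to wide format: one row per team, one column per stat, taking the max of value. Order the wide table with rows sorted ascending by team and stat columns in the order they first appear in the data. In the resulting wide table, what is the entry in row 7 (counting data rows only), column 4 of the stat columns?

834

With rows sorted ascending by team, row 7 is team=YP4. stat columns in first-appearance order: passes, saves, shots, goals, corners; column 4 is goals.
Long rows with team=YP4, stat=goals: max(691, 834) = 834.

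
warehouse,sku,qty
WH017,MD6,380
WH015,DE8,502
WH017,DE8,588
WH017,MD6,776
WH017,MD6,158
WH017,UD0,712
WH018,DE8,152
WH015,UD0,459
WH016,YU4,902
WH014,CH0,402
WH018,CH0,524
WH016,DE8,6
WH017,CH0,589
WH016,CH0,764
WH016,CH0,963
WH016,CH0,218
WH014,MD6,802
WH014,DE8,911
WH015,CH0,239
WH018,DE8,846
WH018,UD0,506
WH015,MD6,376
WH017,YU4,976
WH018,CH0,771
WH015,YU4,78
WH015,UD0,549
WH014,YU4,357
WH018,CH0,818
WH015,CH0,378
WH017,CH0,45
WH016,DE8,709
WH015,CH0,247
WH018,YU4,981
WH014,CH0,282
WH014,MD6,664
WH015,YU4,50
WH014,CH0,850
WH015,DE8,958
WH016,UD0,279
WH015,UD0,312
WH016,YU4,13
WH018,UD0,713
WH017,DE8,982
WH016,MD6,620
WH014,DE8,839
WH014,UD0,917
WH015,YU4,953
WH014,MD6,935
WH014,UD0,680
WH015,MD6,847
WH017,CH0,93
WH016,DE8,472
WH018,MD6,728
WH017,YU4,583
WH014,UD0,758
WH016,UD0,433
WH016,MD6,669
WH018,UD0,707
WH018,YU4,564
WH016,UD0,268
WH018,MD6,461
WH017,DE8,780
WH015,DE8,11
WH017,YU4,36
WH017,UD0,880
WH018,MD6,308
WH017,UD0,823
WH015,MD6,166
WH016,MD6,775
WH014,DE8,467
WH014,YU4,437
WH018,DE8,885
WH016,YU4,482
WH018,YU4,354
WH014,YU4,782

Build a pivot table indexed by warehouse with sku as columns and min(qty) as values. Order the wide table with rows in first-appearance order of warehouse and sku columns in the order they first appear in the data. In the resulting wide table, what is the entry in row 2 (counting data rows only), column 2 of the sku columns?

11

With rows in first-appearance order of warehouse, row 2 is warehouse=WH015. sku columns in first-appearance order: MD6, DE8, UD0, YU4, CH0; column 2 is DE8.
Long rows with warehouse=WH015, sku=DE8: min(502, 958, 11) = 11.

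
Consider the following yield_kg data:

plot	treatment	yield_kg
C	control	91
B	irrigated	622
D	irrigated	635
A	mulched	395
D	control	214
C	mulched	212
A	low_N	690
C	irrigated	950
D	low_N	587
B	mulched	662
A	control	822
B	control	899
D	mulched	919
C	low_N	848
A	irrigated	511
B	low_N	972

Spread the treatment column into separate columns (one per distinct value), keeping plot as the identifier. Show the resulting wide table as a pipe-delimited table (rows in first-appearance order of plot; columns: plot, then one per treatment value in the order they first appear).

Columns: plot plus the 4 distinct treatment values (control, irrigated, mulched, low_N).
For example, row C column control takes yield_kg=91 from the long row (C, control).

| plot | control | irrigated | mulched | low_N |
| C | 91 | 950 | 212 | 848 |
| B | 899 | 622 | 662 | 972 |
| D | 214 | 635 | 919 | 587 |
| A | 822 | 511 | 395 | 690 |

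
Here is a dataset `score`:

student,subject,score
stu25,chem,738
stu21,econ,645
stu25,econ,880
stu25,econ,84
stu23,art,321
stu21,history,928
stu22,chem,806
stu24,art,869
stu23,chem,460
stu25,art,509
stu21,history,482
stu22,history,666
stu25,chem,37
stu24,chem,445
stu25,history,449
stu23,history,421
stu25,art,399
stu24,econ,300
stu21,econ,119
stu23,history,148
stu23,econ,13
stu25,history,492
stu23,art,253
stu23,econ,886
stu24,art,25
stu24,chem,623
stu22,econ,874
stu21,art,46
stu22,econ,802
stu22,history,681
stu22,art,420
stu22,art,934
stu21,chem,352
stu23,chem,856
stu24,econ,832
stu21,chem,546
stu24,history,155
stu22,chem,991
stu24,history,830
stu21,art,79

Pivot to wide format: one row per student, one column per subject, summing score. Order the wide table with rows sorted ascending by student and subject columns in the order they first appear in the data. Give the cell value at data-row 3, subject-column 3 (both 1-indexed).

With rows sorted ascending by student, row 3 is student=stu23. subject columns in first-appearance order: chem, econ, art, history; column 3 is art.
Long rows with student=stu23, subject=art: 321 + 253 = 574.

574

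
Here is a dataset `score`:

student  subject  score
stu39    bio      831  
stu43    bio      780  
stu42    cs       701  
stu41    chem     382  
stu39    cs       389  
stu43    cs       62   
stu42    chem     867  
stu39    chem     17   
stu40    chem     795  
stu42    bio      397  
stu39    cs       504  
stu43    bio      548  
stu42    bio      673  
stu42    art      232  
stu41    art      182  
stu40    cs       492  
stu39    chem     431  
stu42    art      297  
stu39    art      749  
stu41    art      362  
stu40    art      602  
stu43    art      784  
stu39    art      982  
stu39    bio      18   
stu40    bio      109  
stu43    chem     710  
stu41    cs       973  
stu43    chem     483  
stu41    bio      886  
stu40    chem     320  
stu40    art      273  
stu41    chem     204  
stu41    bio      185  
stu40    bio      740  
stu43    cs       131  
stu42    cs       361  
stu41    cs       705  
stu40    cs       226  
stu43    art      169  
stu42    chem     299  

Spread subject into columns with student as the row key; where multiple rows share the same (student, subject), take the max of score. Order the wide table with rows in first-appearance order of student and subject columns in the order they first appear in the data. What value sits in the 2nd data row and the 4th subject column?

784

With rows in first-appearance order of student, row 2 is student=stu43. subject columns in first-appearance order: bio, cs, chem, art; column 4 is art.
Long rows with student=stu43, subject=art: max(784, 169) = 784.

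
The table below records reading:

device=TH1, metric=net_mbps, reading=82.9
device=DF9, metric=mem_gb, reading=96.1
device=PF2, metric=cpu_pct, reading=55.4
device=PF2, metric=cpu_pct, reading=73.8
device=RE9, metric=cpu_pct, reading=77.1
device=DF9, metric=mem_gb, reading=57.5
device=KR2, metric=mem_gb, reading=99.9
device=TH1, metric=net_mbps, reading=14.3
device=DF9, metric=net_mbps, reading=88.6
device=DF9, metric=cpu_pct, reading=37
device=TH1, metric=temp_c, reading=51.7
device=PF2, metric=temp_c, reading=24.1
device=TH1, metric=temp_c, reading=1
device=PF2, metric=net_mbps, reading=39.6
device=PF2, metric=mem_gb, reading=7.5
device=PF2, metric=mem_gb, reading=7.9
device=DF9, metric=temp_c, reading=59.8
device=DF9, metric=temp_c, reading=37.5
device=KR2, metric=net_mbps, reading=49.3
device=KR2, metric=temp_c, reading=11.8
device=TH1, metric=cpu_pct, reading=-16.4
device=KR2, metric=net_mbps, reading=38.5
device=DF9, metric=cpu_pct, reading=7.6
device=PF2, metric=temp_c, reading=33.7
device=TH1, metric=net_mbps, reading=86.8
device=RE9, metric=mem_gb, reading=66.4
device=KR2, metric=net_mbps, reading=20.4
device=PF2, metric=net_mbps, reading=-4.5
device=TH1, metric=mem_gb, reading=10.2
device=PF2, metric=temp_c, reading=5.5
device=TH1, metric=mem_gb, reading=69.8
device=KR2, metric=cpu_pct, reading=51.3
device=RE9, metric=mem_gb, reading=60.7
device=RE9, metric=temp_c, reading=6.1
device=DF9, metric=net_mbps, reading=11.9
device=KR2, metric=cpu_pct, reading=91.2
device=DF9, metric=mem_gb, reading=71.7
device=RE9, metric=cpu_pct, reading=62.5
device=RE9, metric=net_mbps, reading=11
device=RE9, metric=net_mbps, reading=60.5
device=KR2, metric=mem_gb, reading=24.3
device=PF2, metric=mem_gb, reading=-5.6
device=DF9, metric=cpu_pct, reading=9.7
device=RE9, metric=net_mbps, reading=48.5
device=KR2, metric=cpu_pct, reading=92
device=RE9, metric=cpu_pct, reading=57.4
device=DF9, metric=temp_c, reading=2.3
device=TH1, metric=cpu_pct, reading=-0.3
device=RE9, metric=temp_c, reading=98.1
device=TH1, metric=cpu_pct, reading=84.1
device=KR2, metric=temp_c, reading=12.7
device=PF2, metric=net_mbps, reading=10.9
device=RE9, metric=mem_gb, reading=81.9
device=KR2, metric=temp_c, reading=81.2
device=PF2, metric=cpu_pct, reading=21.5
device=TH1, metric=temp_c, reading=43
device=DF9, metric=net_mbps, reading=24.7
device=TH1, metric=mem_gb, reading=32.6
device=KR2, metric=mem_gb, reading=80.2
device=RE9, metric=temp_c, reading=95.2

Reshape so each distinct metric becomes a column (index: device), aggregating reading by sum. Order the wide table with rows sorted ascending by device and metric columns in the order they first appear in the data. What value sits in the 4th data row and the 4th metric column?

With rows sorted ascending by device, row 4 is device=RE9. metric columns in first-appearance order: net_mbps, mem_gb, cpu_pct, temp_c; column 4 is temp_c.
Long rows with device=RE9, metric=temp_c: 6.1 + 98.1 + 95.2 = 199.4.

199.4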